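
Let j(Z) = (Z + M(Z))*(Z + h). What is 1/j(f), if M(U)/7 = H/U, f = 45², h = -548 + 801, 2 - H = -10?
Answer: 675/3113805034 ≈ 2.1678e-7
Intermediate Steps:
H = 12 (H = 2 - 1*(-10) = 2 + 10 = 12)
h = 253
f = 2025
M(U) = 84/U (M(U) = 7*(12/U) = 84/U)
j(Z) = (253 + Z)*(Z + 84/Z) (j(Z) = (Z + 84/Z)*(Z + 253) = (Z + 84/Z)*(253 + Z) = (253 + Z)*(Z + 84/Z))
1/j(f) = 1/(84 + 2025² + 253*2025 + 21252/2025) = 1/(84 + 4100625 + 512325 + 21252*(1/2025)) = 1/(84 + 4100625 + 512325 + 7084/675) = 1/(3113805034/675) = 675/3113805034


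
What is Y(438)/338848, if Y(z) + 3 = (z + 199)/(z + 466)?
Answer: -2075/306318592 ≈ -6.7740e-6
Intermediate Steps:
Y(z) = -3 + (199 + z)/(466 + z) (Y(z) = -3 + (z + 199)/(z + 466) = -3 + (199 + z)/(466 + z))
Y(438)/338848 = ((-1199 - 2*438)/(466 + 438))/338848 = ((-1199 - 876)/904)*(1/338848) = ((1/904)*(-2075))*(1/338848) = -2075/904*1/338848 = -2075/306318592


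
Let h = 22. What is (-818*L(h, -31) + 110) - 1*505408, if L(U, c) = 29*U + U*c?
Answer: -469306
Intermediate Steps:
(-818*L(h, -31) + 110) - 1*505408 = (-17996*(29 - 31) + 110) - 1*505408 = (-17996*(-2) + 110) - 505408 = (-818*(-44) + 110) - 505408 = (35992 + 110) - 505408 = 36102 - 505408 = -469306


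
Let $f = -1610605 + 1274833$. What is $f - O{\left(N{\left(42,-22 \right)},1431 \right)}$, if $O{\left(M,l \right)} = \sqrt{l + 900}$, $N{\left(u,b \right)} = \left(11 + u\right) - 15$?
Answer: $-335772 - 3 \sqrt{259} \approx -3.3582 \cdot 10^{5}$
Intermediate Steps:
$N{\left(u,b \right)} = -4 + u$
$O{\left(M,l \right)} = \sqrt{900 + l}$
$f = -335772$
$f - O{\left(N{\left(42,-22 \right)},1431 \right)} = -335772 - \sqrt{900 + 1431} = -335772 - \sqrt{2331} = -335772 - 3 \sqrt{259}$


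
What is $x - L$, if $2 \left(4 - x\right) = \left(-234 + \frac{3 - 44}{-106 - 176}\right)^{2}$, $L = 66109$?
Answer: $- \frac{14862874849}{159048} \approx -93449.0$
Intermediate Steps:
$x = - \frac{4348370617}{159048}$ ($x = 4 - \frac{\left(-234 + \frac{3 - 44}{-106 - 176}\right)^{2}}{2} = 4 - \frac{\left(-234 - \frac{41}{-282}\right)^{2}}{2} = 4 - \frac{\left(-234 - - \frac{41}{282}\right)^{2}}{2} = 4 - \frac{\left(-234 + \frac{41}{282}\right)^{2}}{2} = 4 - \frac{\left(- \frac{65947}{282}\right)^{2}}{2} = 4 - \frac{4349006809}{159048} = - \frac{4348370617}{159048} \approx -27340.0$)
$x - L = - \frac{4348370617}{159048} - 66109 = - \frac{14862874849}{159048}$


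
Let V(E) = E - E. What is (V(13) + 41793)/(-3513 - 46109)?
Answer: -41793/49622 ≈ -0.84223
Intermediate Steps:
V(E) = 0
(V(13) + 41793)/(-3513 - 46109) = (0 + 41793)/(-3513 - 46109) = 41793/(-49622) = 41793*(-1/49622) = -41793/49622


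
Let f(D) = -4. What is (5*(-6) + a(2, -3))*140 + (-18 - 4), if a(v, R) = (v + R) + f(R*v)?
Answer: -4922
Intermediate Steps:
a(v, R) = -4 + R + v (a(v, R) = (v + R) - 4 = (R + v) - 4 = -4 + R + v)
(5*(-6) + a(2, -3))*140 + (-18 - 4) = (5*(-6) + (-4 - 3 + 2))*140 + (-18 - 4) = (-30 - 5)*140 - 22 = -35*140 - 22 = -4900 - 22 = -4922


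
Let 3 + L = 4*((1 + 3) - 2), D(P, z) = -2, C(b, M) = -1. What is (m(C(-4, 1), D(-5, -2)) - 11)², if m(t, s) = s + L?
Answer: 64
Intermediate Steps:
L = 5 (L = -3 + 4*((1 + 3) - 2) = -3 + 4*(4 - 2) = -3 + 4*2 = -3 + 8 = 5)
m(t, s) = 5 + s (m(t, s) = s + 5 = 5 + s)
(m(C(-4, 1), D(-5, -2)) - 11)² = ((5 - 2) - 11)² = (3 - 11)² = (-8)² = 64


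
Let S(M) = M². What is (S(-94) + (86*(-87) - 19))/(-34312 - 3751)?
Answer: -1335/38063 ≈ -0.035073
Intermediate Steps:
(S(-94) + (86*(-87) - 19))/(-34312 - 3751) = ((-94)² + (86*(-87) - 19))/(-34312 - 3751) = (8836 + (-7482 - 19))/(-38063) = (8836 - 7501)*(-1/38063) = 1335*(-1/38063) = -1335/38063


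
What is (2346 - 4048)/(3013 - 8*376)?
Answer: -1702/5 ≈ -340.40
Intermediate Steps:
(2346 - 4048)/(3013 - 8*376) = -1702/(3013 - 3008) = -1702/5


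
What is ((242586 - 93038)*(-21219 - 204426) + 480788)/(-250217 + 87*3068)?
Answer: -33744277672/16699 ≈ -2.0207e+6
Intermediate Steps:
((242586 - 93038)*(-21219 - 204426) + 480788)/(-250217 + 87*3068) = (149548*(-225645) + 480788)/(-250217 + 266916) = (-33744758460 + 480788)/16699 = -33744277672*1/16699 = -33744277672/16699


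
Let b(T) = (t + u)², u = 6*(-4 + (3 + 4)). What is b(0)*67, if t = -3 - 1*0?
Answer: 15075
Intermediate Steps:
t = -3 (t = -3 + 0 = -3)
u = 18 (u = 6*(-4 + 7) = 6*3 = 18)
b(T) = 225 (b(T) = (-3 + 18)² = 15² = 225)
b(0)*67 = 225*67 = 15075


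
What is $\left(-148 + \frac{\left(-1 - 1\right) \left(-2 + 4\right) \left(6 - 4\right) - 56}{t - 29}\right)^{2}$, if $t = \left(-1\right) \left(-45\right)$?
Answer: $23104$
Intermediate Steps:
$t = 45$
$\left(-148 + \frac{\left(-1 - 1\right) \left(-2 + 4\right) \left(6 - 4\right) - 56}{t - 29}\right)^{2} = \left(-148 + \frac{\left(-1 - 1\right) \left(-2 + 4\right) \left(6 - 4\right) - 56}{45 - 29}\right)^{2} = \left(-148 + \frac{- 2 \cdot 2 \cdot 2 - 56}{16}\right)^{2} = \left(-148 + \left(\left(-2\right) 4 - 56\right) \frac{1}{16}\right)^{2} = \left(-148 + \left(-8 - 56\right) \frac{1}{16}\right)^{2} = \left(-148 - 4\right)^{2} = \left(-152\right)^{2} = 23104$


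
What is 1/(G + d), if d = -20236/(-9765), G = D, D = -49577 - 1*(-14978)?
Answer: -9765/337838999 ≈ -2.8904e-5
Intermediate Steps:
D = -34599 (D = -49577 + 14978 = -34599)
G = -34599
d = 20236/9765 (d = -20236*(-1/9765) = 20236/9765 ≈ 2.0723)
1/(G + d) = 1/(-34599 + 20236/9765) = 1/(-337838999/9765) = -9765/337838999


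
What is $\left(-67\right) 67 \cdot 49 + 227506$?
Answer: $7545$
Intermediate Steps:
$\left(-67\right) 67 \cdot 49 + 227506 = \left(-4489\right) 49 + 227506 = -219961 + 227506 = 7545$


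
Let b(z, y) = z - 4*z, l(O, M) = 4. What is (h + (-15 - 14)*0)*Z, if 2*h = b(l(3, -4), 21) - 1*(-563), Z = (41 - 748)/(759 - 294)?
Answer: -389557/930 ≈ -418.88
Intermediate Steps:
b(z, y) = -3*z
Z = -707/465 ≈ -1.5204
h = 551/2 (h = (-3*4 - 1*(-563))/2 = (-12 + 563)/2 = (½)*551 = 551/2 ≈ 275.50)
(h + (-15 - 14)*0)*Z = (551/2 + (-15 - 14)*0)*(-707/465) = (551/2 - 29*0)*(-707/465) = (551/2 + 0)*(-707/465) = (551/2)*(-707/465) = -389557/930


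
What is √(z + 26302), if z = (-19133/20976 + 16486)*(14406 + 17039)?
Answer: √39489630007737/276 ≈ 22768.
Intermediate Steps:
z = 572284440965/1104 (z = (-19133*1/20976 + 16486)*31445 = (-1007/1104 + 16486)*31445 = (18199537/1104)*31445 = 572284440965/1104 ≈ 5.1837e+8)
√(z + 26302) = √(572284440965/1104 + 26302) = √(572313478373/1104) = √39489630007737/276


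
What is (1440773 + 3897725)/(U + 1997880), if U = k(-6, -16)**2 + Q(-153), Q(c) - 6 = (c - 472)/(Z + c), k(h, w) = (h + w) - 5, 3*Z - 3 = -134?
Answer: 629942764/235836945 ≈ 2.6711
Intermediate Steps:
Z = -131/3 (Z = 1 + (1/3)*(-134) = 1 - 134/3 = -131/3 ≈ -43.667)
k(h, w) = -5 + h + w
Q(c) = 6 + (-472 + c)/(-131/3 + c) (Q(c) = 6 + (c - 472)/(-131/3 + c) = 6 + (-472 + c)/(-131/3 + c))
U = 87105/118 (U = (-5 - 6 - 16)**2 + 3*(-734 + 7*(-153))/(-131 + 3*(-153)) = (-27)**2 + 3*(-734 - 1071)/(-131 - 459) = 729 + 3*(-1805)/(-590) = 729 + 3*(-1/590)*(-1805) = 729 + 1083/118 = 87105/118 ≈ 738.18)
(1440773 + 3897725)/(U + 1997880) = (1440773 + 3897725)/(87105/118 + 1997880) = 5338498/(235836945/118) = 5338498*(118/235836945) = 629942764/235836945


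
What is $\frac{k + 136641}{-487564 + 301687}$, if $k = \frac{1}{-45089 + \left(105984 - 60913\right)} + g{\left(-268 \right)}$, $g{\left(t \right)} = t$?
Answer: $- \frac{2454713}{3345786} \approx -0.73367$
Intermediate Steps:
$k = - \frac{4825}{18}$ ($k = \frac{1}{-45089 + \left(105984 - 60913\right)} - 268 = \frac{1}{-45089 + 45071} - 268 = \frac{1}{-18} - 268 = - \frac{1}{18} - 268 = - \frac{4825}{18} \approx -268.06$)
$\frac{k + 136641}{-487564 + 301687} = \frac{- \frac{4825}{18} + 136641}{-487564 + 301687} = \frac{2454713}{18 \left(-185877\right)} = \frac{2454713}{18} \left(- \frac{1}{185877}\right) = - \frac{2454713}{3345786}$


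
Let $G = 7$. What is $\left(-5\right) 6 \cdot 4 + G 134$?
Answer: $818$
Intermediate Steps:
$\left(-5\right) 6 \cdot 4 + G 134 = \left(-5\right) 6 \cdot 4 + 7 \cdot 134 = \left(-30\right) 4 + 938 = -120 + 938 = 818$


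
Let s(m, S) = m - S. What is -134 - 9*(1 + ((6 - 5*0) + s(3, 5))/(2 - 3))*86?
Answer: 2188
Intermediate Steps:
-134 - 9*(1 + ((6 - 5*0) + s(3, 5))/(2 - 3))*86 = -134 - 9*(1 + ((6 - 5*0) + (3 - 1*5))/(2 - 3))*86 = -134 - 9*(1 + ((6 + 0) + (3 - 5))/(-1))*86 = -134 - 9*(1 + (6 - 2)*(-1))*86 = -134 - 9*(1 + 4*(-1))*86 = -134 - 9*(1 - 4)*86 = -134 - 9*(-3)*86 = -134 + 27*86 = -134 + 2322 = 2188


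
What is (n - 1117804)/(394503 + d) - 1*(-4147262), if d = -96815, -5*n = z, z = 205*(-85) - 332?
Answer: 6172945080017/1488440 ≈ 4.1473e+6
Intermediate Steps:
z = -17757 (z = -17425 - 332 = -17757)
n = 17757/5 (n = -⅕*(-17757) = 17757/5 ≈ 3551.4)
(n - 1117804)/(394503 + d) - 1*(-4147262) = (17757/5 - 1117804)/(394503 - 96815) - 1*(-4147262) = -5571263/5/297688 + 4147262 = -5571263/5*1/297688 + 4147262 = -5571263/1488440 + 4147262 = 6172945080017/1488440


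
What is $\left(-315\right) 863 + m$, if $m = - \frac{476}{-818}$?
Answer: $- \frac{111184367}{409} \approx -2.7184 \cdot 10^{5}$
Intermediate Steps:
$m = \frac{238}{409}$ ($m = \left(-476\right) \left(- \frac{1}{818}\right) = \frac{238}{409} \approx 0.58191$)
$\left(-315\right) 863 + m = \left(-315\right) 863 + \frac{238}{409} = -271845 + \frac{238}{409} = - \frac{111184367}{409}$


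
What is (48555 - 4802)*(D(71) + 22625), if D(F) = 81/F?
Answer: 70287269368/71 ≈ 9.8996e+8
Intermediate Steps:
(48555 - 4802)*(D(71) + 22625) = (48555 - 4802)*(81/71 + 22625) = 43753*(81*(1/71) + 22625) = 43753*(81/71 + 22625) = 43753*(1606456/71) = 70287269368/71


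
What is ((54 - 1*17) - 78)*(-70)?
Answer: 2870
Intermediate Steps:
((54 - 1*17) - 78)*(-70) = ((54 - 17) - 78)*(-70) = (37 - 78)*(-70) = -41*(-70) = 2870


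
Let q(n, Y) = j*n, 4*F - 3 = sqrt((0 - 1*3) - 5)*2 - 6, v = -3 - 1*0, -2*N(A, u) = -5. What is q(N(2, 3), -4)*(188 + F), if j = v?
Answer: -11235/8 - 15*I*sqrt(2)/2 ≈ -1404.4 - 10.607*I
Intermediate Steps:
N(A, u) = 5/2 (N(A, u) = -1/2*(-5) = 5/2)
v = -3 (v = -3 + 0 = -3)
j = -3
F = -3/4 + I*sqrt(2) (F = 3/4 + (sqrt((0 - 1*3) - 5)*2 - 6)/4 = 3/4 + (sqrt((0 - 3) - 5)*2 - 6)/4 = 3/4 + (sqrt(-3 - 5)*2 - 6)/4 = 3/4 + (sqrt(-8)*2 - 6)/4 = 3/4 + ((2*I*sqrt(2))*2 - 6)/4 = 3/4 + (4*I*sqrt(2) - 6)/4 = 3/4 + (-6 + 4*I*sqrt(2))/4 = 3/4 + (-3/2 + I*sqrt(2)) = -3/4 + I*sqrt(2) ≈ -0.75 + 1.4142*I)
q(n, Y) = -3*n
q(N(2, 3), -4)*(188 + F) = (-3*5/2)*(188 + (-3/4 + I*sqrt(2))) = -15*(749/4 + I*sqrt(2))/2 = -11235/8 - 15*I*sqrt(2)/2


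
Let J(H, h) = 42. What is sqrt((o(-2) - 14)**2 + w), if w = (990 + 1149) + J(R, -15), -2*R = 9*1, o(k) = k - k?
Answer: sqrt(2377) ≈ 48.755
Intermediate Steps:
o(k) = 0
R = -9/2 ≈ -4.5000
w = 2181 (w = (990 + 1149) + 42 = 2139 + 42 = 2181)
sqrt((o(-2) - 14)**2 + w) = sqrt((0 - 14)**2 + 2181) = sqrt((-14)**2 + 2181) = sqrt(196 + 2181) = sqrt(2377)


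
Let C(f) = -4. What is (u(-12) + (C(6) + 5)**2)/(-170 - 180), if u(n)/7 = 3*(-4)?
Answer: 83/350 ≈ 0.23714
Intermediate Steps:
u(n) = -84 (u(n) = 7*(3*(-4)) = 7*(-12) = -84)
(u(-12) + (C(6) + 5)**2)/(-170 - 180) = (-84 + (-4 + 5)**2)/(-170 - 180) = (-84 + 1**2)/(-350) = (-84 + 1)*(-1/350) = -83*(-1/350) = 83/350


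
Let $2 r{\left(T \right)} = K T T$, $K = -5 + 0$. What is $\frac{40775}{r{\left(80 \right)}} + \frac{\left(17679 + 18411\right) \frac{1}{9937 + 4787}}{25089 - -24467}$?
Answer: $- \frac{8264281331}{3242944640} \approx -2.5484$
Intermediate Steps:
$K = -5$
$r{\left(T \right)} = - \frac{5 T^{2}}{2}$ ($r{\left(T \right)} = \frac{- 5 T T}{2} = \frac{\left(-5\right) T^{2}}{2} = - \frac{5 T^{2}}{2}$)
$\frac{40775}{r{\left(80 \right)}} + \frac{\left(17679 + 18411\right) \frac{1}{9937 + 4787}}{25089 - -24467} = \frac{40775}{\left(- \frac{5}{2}\right) 80^{2}} + \frac{\left(17679 + 18411\right) \frac{1}{9937 + 4787}}{25089 - -24467} = \frac{40775}{\left(- \frac{5}{2}\right) 6400} + \frac{36090 \cdot \frac{1}{14724}}{25089 + 24467} = \frac{40775}{-16000} + \frac{36090 \cdot \frac{1}{14724}}{49556} = 40775 \left(- \frac{1}{16000}\right) + \frac{2005}{818} \cdot \frac{1}{49556} = - \frac{1631}{640} + \frac{2005}{40536808} = - \frac{8264281331}{3242944640}$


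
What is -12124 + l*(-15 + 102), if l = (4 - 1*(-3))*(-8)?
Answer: -16996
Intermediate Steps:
l = -56 (l = (4 + 3)*(-8) = 7*(-8) = -56)
-12124 + l*(-15 + 102) = -12124 - 56*(-15 + 102) = -12124 - 56*87 = -12124 - 4872 = -16996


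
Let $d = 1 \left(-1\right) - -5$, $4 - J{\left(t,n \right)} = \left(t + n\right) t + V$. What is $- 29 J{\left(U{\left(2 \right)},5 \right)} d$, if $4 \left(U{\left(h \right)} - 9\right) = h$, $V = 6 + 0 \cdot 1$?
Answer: $16211$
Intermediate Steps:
$V = 6$ ($V = 6 + 0 = 6$)
$U{\left(h \right)} = 9 + \frac{h}{4}$
$J{\left(t,n \right)} = -2 - t \left(n + t\right)$ ($J{\left(t,n \right)} = 4 - \left(\left(t + n\right) t + 6\right) = 4 - \left(\left(n + t\right) t + 6\right) = 4 - \left(t \left(n + t\right) + 6\right) = 4 - \left(6 + t \left(n + t\right)\right) = -2 - t \left(n + t\right)$)
$d = 4$ ($d = -1 + 5 = 4$)
$- 29 J{\left(U{\left(2 \right)},5 \right)} d = - 29 \left(-2 - \left(9 + \frac{1}{4} \cdot 2\right)^{2} - 5 \left(9 + \frac{1}{4} \cdot 2\right)\right) 4 = - 29 \left(-2 - \left(9 + \frac{1}{2}\right)^{2} - 5 \left(9 + \frac{1}{2}\right)\right) 4 = - 29 \left(-2 - \left(\frac{19}{2}\right)^{2} - 5 \cdot \frac{19}{2}\right) 4 = - 29 \left(-2 - \frac{361}{4} - \frac{95}{2}\right) 4 = \left(-29\right) \left(- \frac{559}{4}\right) 4 = \frac{16211}{4} \cdot 4 = 16211$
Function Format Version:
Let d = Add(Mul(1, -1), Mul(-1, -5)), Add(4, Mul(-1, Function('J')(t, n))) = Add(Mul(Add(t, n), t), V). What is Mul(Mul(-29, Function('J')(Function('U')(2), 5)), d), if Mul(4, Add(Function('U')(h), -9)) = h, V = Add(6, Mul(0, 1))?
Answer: 16211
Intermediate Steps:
V = 6 (V = Add(6, 0) = 6)
Function('U')(h) = Add(9, Mul(Rational(1, 4), h))
Function('J')(t, n) = Add(-2, Mul(-1, t, Add(n, t))) (Function('J')(t, n) = Add(4, Mul(-1, Add(Mul(Add(t, n), t), 6))) = Add(4, Mul(-1, Add(Mul(Add(n, t), t), 6))) = Add(4, Mul(-1, Add(Mul(t, Add(n, t)), 6))) = Add(4, Mul(-1, Add(6, Mul(t, Add(n, t))))) = Add(4, Add(-6, Mul(-1, t, Add(n, t)))) = Add(-2, Mul(-1, t, Add(n, t))))
d = 4 (d = Add(-1, 5) = 4)
Mul(Mul(-29, Function('J')(Function('U')(2), 5)), d) = Mul(Mul(-29, Add(-2, Mul(-1, Pow(Add(9, Mul(Rational(1, 4), 2)), 2)), Mul(-1, 5, Add(9, Mul(Rational(1, 4), 2))))), 4) = Mul(Mul(-29, Add(-2, Mul(-1, Pow(Add(9, Rational(1, 2)), 2)), Mul(-1, 5, Add(9, Rational(1, 2))))), 4) = Mul(Mul(-29, Add(-2, Mul(-1, Pow(Rational(19, 2), 2)), Mul(-1, 5, Rational(19, 2)))), 4) = Mul(Mul(-29, Add(-2, Mul(-1, Rational(361, 4)), Rational(-95, 2))), 4) = Mul(Mul(-29, Add(-2, Rational(-361, 4), Rational(-95, 2))), 4) = Mul(Mul(-29, Rational(-559, 4)), 4) = Mul(Rational(16211, 4), 4) = 16211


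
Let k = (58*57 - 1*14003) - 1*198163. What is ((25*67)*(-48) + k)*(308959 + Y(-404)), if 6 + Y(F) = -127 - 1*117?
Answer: -89297165340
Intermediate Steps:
Y(F) = -250 (Y(F) = -6 + (-127 - 1*117) = -6 + (-127 - 117) = -6 - 244 = -250)
k = -208860 (k = (3306 - 14003) - 198163 = -10697 - 198163 = -208860)
((25*67)*(-48) + k)*(308959 + Y(-404)) = ((25*67)*(-48) - 208860)*(308959 - 250) = (1675*(-48) - 208860)*308709 = (-80400 - 208860)*308709 = -289260*308709 = -89297165340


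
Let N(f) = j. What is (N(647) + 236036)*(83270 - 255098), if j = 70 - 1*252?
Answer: -40526321112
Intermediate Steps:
j = -182 (j = 70 - 252 = -182)
N(f) = -182
(N(647) + 236036)*(83270 - 255098) = (-182 + 236036)*(83270 - 255098) = 235854*(-171828) = -40526321112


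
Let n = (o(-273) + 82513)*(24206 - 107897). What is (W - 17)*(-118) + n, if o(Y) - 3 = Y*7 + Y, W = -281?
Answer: -6723030248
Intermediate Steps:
o(Y) = 3 + 8*Y (o(Y) = 3 + (Y*7 + Y) = 3 + (7*Y + Y) = 3 + 8*Y)
n = -6723065412 (n = ((3 + 8*(-273)) + 82513)*(24206 - 107897) = ((3 - 2184) + 82513)*(-83691) = (-2181 + 82513)*(-83691) = 80332*(-83691) = -6723065412)
(W - 17)*(-118) + n = (-281 - 17)*(-118) - 6723065412 = -298*(-118) - 6723065412 = 35164 - 6723065412 = -6723030248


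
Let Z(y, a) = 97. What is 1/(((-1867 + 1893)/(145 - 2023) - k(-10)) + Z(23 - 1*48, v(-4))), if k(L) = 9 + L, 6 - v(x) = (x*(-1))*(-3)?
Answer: 939/92009 ≈ 0.010206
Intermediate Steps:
v(x) = 6 - 3*x (v(x) = 6 - x*(-1)*(-3) = 6 - (-x)*(-3) = 6 - 3*x)
1/(((-1867 + 1893)/(145 - 2023) - k(-10)) + Z(23 - 1*48, v(-4))) = 1/(((-1867 + 1893)/(145 - 2023) - (9 - 10)) + 97) = 1/((26/(-1878) - 1*(-1)) + 97) = 1/((26*(-1/1878) + 1) + 97) = 1/((-13/939 + 1) + 97) = 1/(926/939 + 97) = 1/(92009/939) = 939/92009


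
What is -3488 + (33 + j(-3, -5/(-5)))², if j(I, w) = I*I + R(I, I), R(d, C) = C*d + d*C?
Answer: 112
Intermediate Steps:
R(d, C) = 2*C*d (R(d, C) = C*d + C*d = 2*C*d)
j(I, w) = 3*I² (j(I, w) = I*I + 2*I*I = I² + 2*I² = 3*I²)
-3488 + (33 + j(-3, -5/(-5)))² = -3488 + (33 + 3*(-3)²)² = -3488 + (33 + 3*9)² = -3488 + (33 + 27)² = -3488 + 60² = -3488 + 3600 = 112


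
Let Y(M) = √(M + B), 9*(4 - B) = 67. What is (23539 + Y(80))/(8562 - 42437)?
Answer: -23539/33875 - √689/101625 ≈ -0.69514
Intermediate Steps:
B = -31/9 (B = 4 - ⅑*67 = 4 - 67/9 = -31/9 ≈ -3.4444)
Y(M) = √(-31/9 + M) (Y(M) = √(M - 31/9) = √(-31/9 + M))
(23539 + Y(80))/(8562 - 42437) = (23539 + √(-31 + 9*80)/3)/(8562 - 42437) = (23539 + √(-31 + 720)/3)/(-33875) = (23539 + √689/3)*(-1/33875) = -23539/33875 - √689/101625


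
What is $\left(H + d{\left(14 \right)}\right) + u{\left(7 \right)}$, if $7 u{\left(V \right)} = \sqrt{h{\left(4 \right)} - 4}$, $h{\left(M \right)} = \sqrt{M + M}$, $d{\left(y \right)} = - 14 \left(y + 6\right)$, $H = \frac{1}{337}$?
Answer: $- \frac{94359}{337} + \frac{i \sqrt{4 - 2 \sqrt{2}}}{7} \approx -280.0 + 0.15463 i$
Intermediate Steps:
$H = \frac{1}{337} \approx 0.0029674$
$d{\left(y \right)} = -84 - 14 y$ ($d{\left(y \right)} = - 14 \left(6 + y\right) = -84 - 14 y$)
$h{\left(M \right)} = \sqrt{2} \sqrt{M}$ ($h{\left(M \right)} = \sqrt{2 M} = \sqrt{2} \sqrt{M}$)
$u{\left(V \right)} = \frac{\sqrt{-4 + 2 \sqrt{2}}}{7}$ ($u{\left(V \right)} = \frac{\sqrt{\sqrt{2} \sqrt{4} - 4}}{7} = \frac{\sqrt{\sqrt{2} \cdot 2 - 4}}{7} = \frac{\sqrt{2 \sqrt{2} - 4}}{7} = \frac{\sqrt{-4 + 2 \sqrt{2}}}{7}$)
$\left(H + d{\left(14 \right)}\right) + u{\left(7 \right)} = \left(\frac{1}{337} - 280\right) + \frac{\sqrt{-4 + 2 \sqrt{2}}}{7} = - \frac{94359}{337} + \frac{\sqrt{-4 + 2 \sqrt{2}}}{7}$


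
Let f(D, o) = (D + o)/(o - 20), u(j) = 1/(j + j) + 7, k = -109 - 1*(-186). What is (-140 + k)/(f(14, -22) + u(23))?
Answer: -60858/6967 ≈ -8.7352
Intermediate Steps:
k = 77 (k = -109 + 186 = 77)
u(j) = 7 + 1/(2*j) (u(j) = 1/(2*j) + 7 = 7 + 1/(2*j))
f(D, o) = (D + o)/(-20 + o)
(-140 + k)/(f(14, -22) + u(23)) = (-140 + 77)/((14 - 22)/(-20 - 22) + (7 + (½)/23)) = -63/(-8/(-42) + (7 + (½)*(1/23))) = -63/(-1/42*(-8) + (7 + 1/46)) = -63/(4/21 + 323/46) = -63/6967/966 = -63*966/6967 = -60858/6967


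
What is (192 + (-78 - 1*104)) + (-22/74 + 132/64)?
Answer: 6965/592 ≈ 11.765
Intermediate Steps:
(192 + (-78 - 1*104)) + (-22/74 + 132/64) = (192 + (-78 - 104)) + (-22*1/74 + 132*(1/64)) = (192 - 182) + (-11/37 + 33/16) = 10 + 1045/592 = 6965/592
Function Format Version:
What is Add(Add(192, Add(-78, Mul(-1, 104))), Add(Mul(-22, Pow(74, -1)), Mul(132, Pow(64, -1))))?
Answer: Rational(6965, 592) ≈ 11.765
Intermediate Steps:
Add(Add(192, Add(-78, Mul(-1, 104))), Add(Mul(-22, Pow(74, -1)), Mul(132, Pow(64, -1)))) = Add(Add(192, Add(-78, -104)), Add(Mul(-22, Rational(1, 74)), Mul(132, Rational(1, 64)))) = Add(Add(192, -182), Add(Rational(-11, 37), Rational(33, 16))) = Add(10, Rational(1045, 592)) = Rational(6965, 592)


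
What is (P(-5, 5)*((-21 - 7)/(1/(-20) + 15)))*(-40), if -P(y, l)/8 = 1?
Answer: -179200/299 ≈ -599.33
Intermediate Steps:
P(y, l) = -8 (P(y, l) = -8*1 = -8)
(P(-5, 5)*((-21 - 7)/(1/(-20) + 15)))*(-40) = -8*(-21 - 7)/(1/(-20) + 15)*(-40) = -(-224)/(-1/20 + 15)*(-40) = -(-224)/299/20*(-40) = -(-224)*20/299*(-40) = -8*(-560/299)*(-40) = (4480/299)*(-40) = -179200/299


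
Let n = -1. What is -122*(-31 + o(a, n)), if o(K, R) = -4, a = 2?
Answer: 4270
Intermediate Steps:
-122*(-31 + o(a, n)) = -122*(-31 - 4) = -122*(-35) = 4270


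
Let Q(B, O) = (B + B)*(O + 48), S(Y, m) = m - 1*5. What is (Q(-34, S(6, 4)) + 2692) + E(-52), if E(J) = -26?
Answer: -530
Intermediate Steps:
S(Y, m) = -5 + m (S(Y, m) = m - 5 = -5 + m)
Q(B, O) = 2*B*(48 + O) (Q(B, O) = (2*B)*(48 + O) = 2*B*(48 + O))
(Q(-34, S(6, 4)) + 2692) + E(-52) = (2*(-34)*(48 + (-5 + 4)) + 2692) - 26 = (2*(-34)*(48 - 1) + 2692) - 26 = (2*(-34)*47 + 2692) - 26 = (-3196 + 2692) - 26 = -504 - 26 = -530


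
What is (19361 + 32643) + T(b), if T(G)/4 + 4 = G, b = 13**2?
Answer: 52664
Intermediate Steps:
b = 169
T(G) = -16 + 4*G
(19361 + 32643) + T(b) = (19361 + 32643) + (-16 + 4*169) = 52004 + (-16 + 676) = 52004 + 660 = 52664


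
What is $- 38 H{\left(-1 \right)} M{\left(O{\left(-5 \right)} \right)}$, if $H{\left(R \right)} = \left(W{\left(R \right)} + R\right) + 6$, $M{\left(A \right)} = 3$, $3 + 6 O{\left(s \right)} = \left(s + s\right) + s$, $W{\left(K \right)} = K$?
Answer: $-456$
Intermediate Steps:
$O{\left(s \right)} = - \frac{1}{2} + \frac{s}{2}$ ($O{\left(s \right)} = - \frac{1}{2} + \frac{\left(s + s\right) + s}{6} = - \frac{1}{2} + \frac{2 s + s}{6} = - \frac{1}{2} + \frac{3 s}{6} = - \frac{1}{2} + \frac{s}{2}$)
$H{\left(R \right)} = 6 + 2 R$ ($H{\left(R \right)} = \left(R + R\right) + 6 = 2 R + 6 = 6 + 2 R$)
$- 38 H{\left(-1 \right)} M{\left(O{\left(-5 \right)} \right)} = - 38 \left(6 + 2 \left(-1\right)\right) 3 = - 38 \left(6 - 2\right) 3 = \left(-38\right) 4 \cdot 3 = \left(-152\right) 3 = -456$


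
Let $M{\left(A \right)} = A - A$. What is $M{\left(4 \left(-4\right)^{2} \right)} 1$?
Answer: $0$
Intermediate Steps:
$M{\left(A \right)} = 0$
$M{\left(4 \left(-4\right)^{2} \right)} 1 = 0 \cdot 1 = 0$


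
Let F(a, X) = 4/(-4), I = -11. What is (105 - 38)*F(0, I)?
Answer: -67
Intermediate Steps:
F(a, X) = -1 (F(a, X) = 4*(-¼) = -1)
(105 - 38)*F(0, I) = (105 - 38)*(-1) = 67*(-1) = -67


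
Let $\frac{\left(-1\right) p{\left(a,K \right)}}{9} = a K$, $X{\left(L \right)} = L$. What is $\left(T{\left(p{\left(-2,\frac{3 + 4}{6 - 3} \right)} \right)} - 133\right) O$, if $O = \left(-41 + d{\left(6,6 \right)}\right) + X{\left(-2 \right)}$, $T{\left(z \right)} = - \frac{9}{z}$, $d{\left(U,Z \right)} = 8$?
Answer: $\frac{9325}{2} \approx 4662.5$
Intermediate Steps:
$p{\left(a,K \right)} = - 9 K a$ ($p{\left(a,K \right)} = - 9 a K = - 9 K a$)
$O = -35$ ($O = \left(-41 + 8\right) - 2 = -33 - 2 = -35$)
$\left(T{\left(p{\left(-2,\frac{3 + 4}{6 - 3} \right)} \right)} - 133\right) O = \left(- \frac{9}{\left(-9\right) \frac{3 + 4}{6 - 3} \left(-2\right)} - 133\right) \left(-35\right) = \left(- \frac{9}{\left(-9\right) \frac{7}{3} \left(-2\right)} - 133\right) \left(-35\right) = \left(- \frac{9}{42} - 133\right) \left(-35\right) = \left(\left(-9\right) \frac{1}{42} - 133\right) \left(-35\right) = \left(- \frac{3}{14} - 133\right) \left(-35\right) = \left(- \frac{1865}{14}\right) \left(-35\right) = \frac{9325}{2}$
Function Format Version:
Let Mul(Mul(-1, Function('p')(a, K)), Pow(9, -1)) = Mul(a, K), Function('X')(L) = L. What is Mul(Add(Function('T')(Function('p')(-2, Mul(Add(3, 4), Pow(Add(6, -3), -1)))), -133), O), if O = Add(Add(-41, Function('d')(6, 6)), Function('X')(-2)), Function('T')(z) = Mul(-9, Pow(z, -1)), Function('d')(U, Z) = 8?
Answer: Rational(9325, 2) ≈ 4662.5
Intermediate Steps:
Function('p')(a, K) = Mul(-9, K, a) (Function('p')(a, K) = Mul(-9, Mul(a, K)) = Mul(-9, Mul(K, a)) = Mul(-9, K, a))
O = -35 (O = Add(Add(-41, 8), -2) = Add(-33, -2) = -35)
Mul(Add(Function('T')(Function('p')(-2, Mul(Add(3, 4), Pow(Add(6, -3), -1)))), -133), O) = Mul(Add(Mul(-9, Pow(Mul(-9, Mul(Add(3, 4), Pow(Add(6, -3), -1)), -2), -1)), -133), -35) = Mul(Add(Mul(-9, Pow(Mul(-9, Mul(7, Pow(3, -1)), -2), -1)), -133), -35) = Mul(Add(Mul(-9, Pow(Mul(-9, Mul(7, Rational(1, 3)), -2), -1)), -133), -35) = Mul(Add(Mul(-9, Pow(Mul(-9, Rational(7, 3), -2), -1)), -133), -35) = Mul(Add(Mul(-9, Pow(42, -1)), -133), -35) = Mul(Add(Mul(-9, Rational(1, 42)), -133), -35) = Mul(Add(Rational(-3, 14), -133), -35) = Mul(Rational(-1865, 14), -35) = Rational(9325, 2)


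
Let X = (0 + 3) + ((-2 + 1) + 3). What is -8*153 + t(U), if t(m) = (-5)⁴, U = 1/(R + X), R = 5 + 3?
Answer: -599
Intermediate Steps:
X = 5 (X = 3 + (-1 + 3) = 3 + 2 = 5)
R = 8
U = 1/13 (U = 1/(8 + 5) = 1/13 ≈ 0.076923)
t(m) = 625
-8*153 + t(U) = -8*153 + 625 = -1224 + 625 = -599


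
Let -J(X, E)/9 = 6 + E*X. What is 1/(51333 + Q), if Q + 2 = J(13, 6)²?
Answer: 1/622867 ≈ 1.6055e-6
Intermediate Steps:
J(X, E) = -54 - 9*E*X (J(X, E) = -9*(6 + E*X) = -54 - 9*E*X)
Q = 571534 (Q = -2 + (-54 - 9*6*13)² = -2 + (-54 - 702)² = -2 + (-756)² = -2 + 571536 = 571534)
1/(51333 + Q) = 1/(51333 + 571534) = 1/622867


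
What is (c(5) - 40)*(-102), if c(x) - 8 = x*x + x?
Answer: 204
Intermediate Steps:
c(x) = 8 + x + x**2 (c(x) = 8 + (x*x + x) = 8 + (x**2 + x) = 8 + (x + x**2) = 8 + x + x**2)
(c(5) - 40)*(-102) = ((8 + 5 + 5**2) - 40)*(-102) = ((8 + 5 + 25) - 40)*(-102) = (38 - 40)*(-102) = -2*(-102) = 204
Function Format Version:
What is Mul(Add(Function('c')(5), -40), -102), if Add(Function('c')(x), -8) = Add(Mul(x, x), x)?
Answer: 204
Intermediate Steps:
Function('c')(x) = Add(8, x, Pow(x, 2)) (Function('c')(x) = Add(8, Add(Mul(x, x), x)) = Add(8, Add(Pow(x, 2), x)) = Add(8, Add(x, Pow(x, 2))) = Add(8, x, Pow(x, 2)))
Mul(Add(Function('c')(5), -40), -102) = Mul(Add(Add(8, 5, Pow(5, 2)), -40), -102) = Mul(Add(Add(8, 5, 25), -40), -102) = Mul(Add(38, -40), -102) = Mul(-2, -102) = 204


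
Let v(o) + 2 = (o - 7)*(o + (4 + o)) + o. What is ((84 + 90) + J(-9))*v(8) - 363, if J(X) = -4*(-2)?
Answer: 4369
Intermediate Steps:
J(X) = 8
v(o) = -2 + o + (-7 + o)*(4 + 2*o) (v(o) = -2 + ((o - 7)*(o + (4 + o)) + o) = -2 + ((-7 + o)*(4 + 2*o) + o) = -2 + (o + (-7 + o)*(4 + 2*o)) = -2 + o + (-7 + o)*(4 + 2*o))
((84 + 90) + J(-9))*v(8) - 363 = ((84 + 90) + 8)*(-30 - 9*8 + 2*8**2) - 363 = (174 + 8)*(-30 - 72 + 2*64) - 363 = 182*(-30 - 72 + 128) - 363 = 182*26 - 363 = 4732 - 363 = 4369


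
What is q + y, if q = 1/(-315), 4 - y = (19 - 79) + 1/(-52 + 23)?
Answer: 584926/9135 ≈ 64.031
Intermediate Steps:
y = 1857/29 (y = 4 - ((19 - 79) + 1/(-52 + 23)) = 4 - (-60 + 1/(-29)) = 4 - (-60 - 1/29) = 4 - 1*(-1741/29) = 4 + 1741/29 = 1857/29 ≈ 64.034)
q = -1/315 ≈ -0.0031746
q + y = -1/315 + 1857/29 = 584926/9135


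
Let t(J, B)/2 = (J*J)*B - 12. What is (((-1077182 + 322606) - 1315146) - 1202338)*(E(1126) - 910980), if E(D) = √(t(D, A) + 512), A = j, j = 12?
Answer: 2980781218800 - 6544120*√7607378 ≈ 2.9627e+12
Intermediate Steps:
A = 12
t(J, B) = -24 + 2*B*J² (t(J, B) = 2*((J*J)*B - 12) = 2*(J²*B - 12) = 2*(B*J² - 12) = 2*(-12 + B*J²) = -24 + 2*B*J²)
E(D) = √(488 + 24*D²) (E(D) = √((-24 + 2*12*D²) + 512) = √((-24 + 24*D²) + 512) = √(488 + 24*D²))
(((-1077182 + 322606) - 1315146) - 1202338)*(E(1126) - 910980) = (((-1077182 + 322606) - 1315146) - 1202338)*(2*√(122 + 6*1126²) - 910980) = ((-754576 - 1315146) - 1202338)*(2*√(122 + 6*1267876) - 910980) = (-2069722 - 1202338)*(2*√(122 + 7607256) - 910980) = -3272060*(2*√7607378 - 910980) = -3272060*(-910980 + 2*√7607378) = 2980781218800 - 6544120*√7607378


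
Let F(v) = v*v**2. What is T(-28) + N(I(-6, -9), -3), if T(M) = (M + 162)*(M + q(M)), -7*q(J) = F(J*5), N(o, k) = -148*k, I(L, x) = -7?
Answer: 52524692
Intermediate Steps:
F(v) = v**3
q(J) = -125*J**3/7
T(M) = (162 + M)*(M - 125*M**3/7) (T(M) = (M + 162)*(M - 125*M**3/7) = (162 + M)*(M - 125*M**3/7))
T(-28) + N(I(-6, -9), -3) = (1/7)*(-28)*(1134 - 20250*(-28)**2 - 125*(-28)**3 + 7*(-28)) - 148*(-3) = (1/7)*(-28)*(1134 - 20250*784 - 125*(-21952) - 196) + 444 = (1/7)*(-28)*(1134 - 15876000 + 2744000 - 196) + 444 = (1/7)*(-28)*(-13131062) + 444 = 52524248 + 444 = 52524692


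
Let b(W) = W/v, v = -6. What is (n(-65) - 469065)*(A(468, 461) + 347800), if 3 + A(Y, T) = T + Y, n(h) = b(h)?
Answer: -163571383325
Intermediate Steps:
b(W) = -W/6 (b(W) = W/(-6) = W*(-⅙) = -W/6)
n(h) = -h/6
A(Y, T) = -3 + T + Y (A(Y, T) = -3 + (T + Y) = -3 + T + Y)
(n(-65) - 469065)*(A(468, 461) + 347800) = (-⅙*(-65) - 469065)*((-3 + 461 + 468) + 347800) = (65/6 - 469065)*(926 + 347800) = -2814325/6*348726 = -163571383325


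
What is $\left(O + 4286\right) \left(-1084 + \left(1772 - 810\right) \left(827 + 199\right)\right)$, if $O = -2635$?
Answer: $1627767128$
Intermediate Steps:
$\left(O + 4286\right) \left(-1084 + \left(1772 - 810\right) \left(827 + 199\right)\right) = \left(-2635 + 4286\right) \left(-1084 + \left(1772 - 810\right) \left(827 + 199\right)\right) = 1651 \left(-1084 + 962 \cdot 1026\right) = 1651 \left(-1084 + 987012\right) = 1651 \cdot 985928 = 1627767128$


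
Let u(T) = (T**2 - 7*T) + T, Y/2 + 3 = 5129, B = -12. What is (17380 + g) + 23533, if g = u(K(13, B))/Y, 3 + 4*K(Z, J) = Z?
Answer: 1677760269/41008 ≈ 40913.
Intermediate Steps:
Y = 10252 (Y = -6 + 2*5129 = -6 + 10258 = 10252)
K(Z, J) = -3/4 + Z/4
u(T) = T**2 - 6*T
g = -35/41008 (g = ((-3/4 + (1/4)*13)*(-6 + (-3/4 + (1/4)*13)))/10252 = ((-3/4 + 13/4)*(-6 + (-3/4 + 13/4)))*(1/10252) = (5*(-6 + 5/2)/2)*(1/10252) = ((5/2)*(-7/2))*(1/10252) = -35/4*1/10252 = -35/41008 ≈ -0.00085349)
(17380 + g) + 23533 = (17380 - 35/41008) + 23533 = 712719005/41008 + 23533 = 1677760269/41008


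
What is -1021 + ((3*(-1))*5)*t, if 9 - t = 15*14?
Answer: 1994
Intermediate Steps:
t = -201 (t = 9 - 15*14 = 9 - 1*210 = 9 - 210 = -201)
-1021 + ((3*(-1))*5)*t = -1021 + ((3*(-1))*5)*(-201) = -1021 - 3*5*(-201) = -1021 - 15*(-201) = -1021 + 3015 = 1994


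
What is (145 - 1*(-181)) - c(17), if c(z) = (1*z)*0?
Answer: 326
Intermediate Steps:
c(z) = 0 (c(z) = z*0 = 0)
(145 - 1*(-181)) - c(17) = (145 - 1*(-181)) - 1*0 = (145 + 181) + 0 = 326 + 0 = 326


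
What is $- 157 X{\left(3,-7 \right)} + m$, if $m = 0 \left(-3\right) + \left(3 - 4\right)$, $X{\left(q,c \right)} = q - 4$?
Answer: $156$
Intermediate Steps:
$X{\left(q,c \right)} = -4 + q$
$m = -1$ ($m = 0 + \left(3 - 4\right) = 0 - 1 = -1$)
$- 157 X{\left(3,-7 \right)} + m = - 157 \left(-4 + 3\right) - 1 = \left(-157\right) \left(-1\right) - 1 = 157 - 1 = 156$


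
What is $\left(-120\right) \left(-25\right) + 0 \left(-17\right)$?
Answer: $3000$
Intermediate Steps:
$\left(-120\right) \left(-25\right) + 0 \left(-17\right) = 3000 + 0 = 3000$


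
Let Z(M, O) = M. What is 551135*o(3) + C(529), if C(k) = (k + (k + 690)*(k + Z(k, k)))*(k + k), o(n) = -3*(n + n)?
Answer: 1355143968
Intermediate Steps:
o(n) = -6*n
C(k) = 2*k*(k + 2*k*(690 + k)) (C(k) = (k + (k + 690)*(k + k))*(k + k) = (k + (690 + k)*(2*k))*(2*k) = (k + 2*k*(690 + k))*(2*k) = 2*k*(k + 2*k*(690 + k)))
551135*o(3) + C(529) = 551135*(-6*3) + 529²*(2762 + 4*529) = 551135*(-18) + 279841*(2762 + 2116) = -9920430 + 279841*4878 = -9920430 + 1365064398 = 1355143968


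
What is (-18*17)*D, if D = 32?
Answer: -9792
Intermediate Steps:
(-18*17)*D = -18*17*32 = -306*32 = -9792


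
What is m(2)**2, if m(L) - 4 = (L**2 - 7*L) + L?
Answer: 16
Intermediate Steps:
m(L) = 4 + L**2 - 6*L (m(L) = 4 + ((L**2 - 7*L) + L) = 4 + (L**2 - 6*L) = 4 + L**2 - 6*L)
m(2)**2 = (4 + 2**2 - 6*2)**2 = (4 + 4 - 12)**2 = (-4)**2 = 16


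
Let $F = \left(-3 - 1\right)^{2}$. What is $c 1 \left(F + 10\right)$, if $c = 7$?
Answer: $182$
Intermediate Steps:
$F = 16$ ($F = \left(-4\right)^{2} = 16$)
$c 1 \left(F + 10\right) = 7 \cdot 1 \left(16 + 10\right) = 7 \cdot 26 = 182$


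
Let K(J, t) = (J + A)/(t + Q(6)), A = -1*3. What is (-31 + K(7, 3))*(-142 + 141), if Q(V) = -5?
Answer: 33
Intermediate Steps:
A = -3
K(J, t) = (-3 + J)/(-5 + t) (K(J, t) = (J - 3)/(t - 5) = (-3 + J)/(-5 + t))
(-31 + K(7, 3))*(-142 + 141) = (-31 + (-3 + 7)/(-5 + 3))*(-142 + 141) = (-31 + 4/(-2))*(-1) = (-31 - ½*4)*(-1) = (-31 - 2)*(-1) = -33*(-1) = 33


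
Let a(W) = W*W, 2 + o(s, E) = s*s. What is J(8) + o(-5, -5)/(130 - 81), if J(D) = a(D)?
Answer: 3159/49 ≈ 64.469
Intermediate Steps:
o(s, E) = -2 + s² (o(s, E) = -2 + s*s = -2 + s²)
a(W) = W²
J(D) = D²
J(8) + o(-5, -5)/(130 - 81) = 8² + (-2 + (-5)²)/(130 - 81) = 64 + (-2 + 25)/49 = 64 + 23*(1/49) = 64 + 23/49 = 3159/49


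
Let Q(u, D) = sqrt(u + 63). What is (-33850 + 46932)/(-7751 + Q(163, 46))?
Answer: -101398582/60077775 - 13082*sqrt(226)/60077775 ≈ -1.6911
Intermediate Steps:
Q(u, D) = sqrt(63 + u)
(-33850 + 46932)/(-7751 + Q(163, 46)) = (-33850 + 46932)/(-7751 + sqrt(63 + 163)) = 13082/(-7751 + sqrt(226))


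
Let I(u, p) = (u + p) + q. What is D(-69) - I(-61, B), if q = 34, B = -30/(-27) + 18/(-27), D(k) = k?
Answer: -382/9 ≈ -42.444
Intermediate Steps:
B = 4/9 (B = -30*(-1/27) + 18*(-1/27) = 10/9 - 2/3 = 4/9 ≈ 0.44444)
I(u, p) = 34 + p + u (I(u, p) = (u + p) + 34 = (p + u) + 34 = 34 + p + u)
D(-69) - I(-61, B) = -69 - (34 + 4/9 - 61) = -69 - 1*(-239/9) = -69 + 239/9 = -382/9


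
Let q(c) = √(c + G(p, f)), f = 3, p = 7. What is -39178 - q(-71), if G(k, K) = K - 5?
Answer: -39178 - I*√73 ≈ -39178.0 - 8.544*I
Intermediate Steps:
G(k, K) = -5 + K
q(c) = √(-2 + c) (q(c) = √(c + (-5 + 3)) = √(c - 2) = √(-2 + c))
-39178 - q(-71) = -39178 - √(-2 - 71) = -39178 - √(-73) = -39178 - I*√73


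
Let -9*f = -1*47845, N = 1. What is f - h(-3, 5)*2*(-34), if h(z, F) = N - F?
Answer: 45397/9 ≈ 5044.1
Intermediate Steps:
h(z, F) = 1 - F
f = 47845/9 (f = -(-1)*47845/9 = -⅑*(-47845) = 47845/9 ≈ 5316.1)
f - h(-3, 5)*2*(-34) = 47845/9 - (1 - 1*5)*2*(-34) = 47845/9 - (1 - 5)*2*(-34) = 47845/9 - (-4*2)*(-34) = 47845/9 - (-8)*(-34) = 47845/9 - 1*272 = 47845/9 - 272 = 45397/9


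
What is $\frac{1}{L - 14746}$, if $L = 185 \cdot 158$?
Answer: $\frac{1}{14484} \approx 6.9042 \cdot 10^{-5}$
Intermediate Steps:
$L = 29230$
$\frac{1}{L - 14746} = \frac{1}{29230 - 14746} = \frac{1}{14484}$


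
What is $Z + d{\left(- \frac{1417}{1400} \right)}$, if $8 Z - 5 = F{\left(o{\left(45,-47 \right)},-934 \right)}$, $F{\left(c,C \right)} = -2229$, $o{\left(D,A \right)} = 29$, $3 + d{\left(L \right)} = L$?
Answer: $- \frac{394817}{1400} \approx -282.01$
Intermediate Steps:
$d{\left(L \right)} = -3 + L$
$Z = -278$ ($Z = \frac{5}{8} + \frac{1}{8} \left(-2229\right) = \frac{5}{8} - \frac{2229}{8} = -278$)
$Z + d{\left(- \frac{1417}{1400} \right)} = -278 - \left(3 + \frac{1417}{1400}\right) = -278 - \frac{5617}{1400} = - \frac{394817}{1400}$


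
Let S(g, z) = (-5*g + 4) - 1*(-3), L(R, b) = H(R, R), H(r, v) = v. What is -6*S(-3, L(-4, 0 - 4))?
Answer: -132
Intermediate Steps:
L(R, b) = R
S(g, z) = 7 - 5*g (S(g, z) = (4 - 5*g) + 3 = 7 - 5*g)
-6*S(-3, L(-4, 0 - 4)) = -6*(7 - 5*(-3)) = -6*(7 + 15) = -6*22 = -132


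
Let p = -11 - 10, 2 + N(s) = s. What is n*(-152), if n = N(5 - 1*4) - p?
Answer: -3040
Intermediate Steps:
N(s) = -2 + s
p = -21
n = 20 (n = (-2 + (5 - 1*4)) - 1*(-21) = (-2 + (5 - 4)) + 21 = (-2 + 1) + 21 = -1 + 21 = 20)
n*(-152) = 20*(-152) = -3040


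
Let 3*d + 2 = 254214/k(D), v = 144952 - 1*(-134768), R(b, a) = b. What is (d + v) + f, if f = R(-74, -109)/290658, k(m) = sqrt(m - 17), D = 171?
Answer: 40651330957/145329 + 42369*sqrt(154)/77 ≈ 2.8655e+5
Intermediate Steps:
k(m) = sqrt(-17 + m)
v = 279720 (v = 144952 + 134768 = 279720)
d = -2/3 + 42369*sqrt(154)/77 (d = -2/3 + (254214/(sqrt(-17 + 171)))/3 = -2/3 + (254214/(sqrt(154)))/3 = -2/3 + (254214*(sqrt(154)/154))/3 = -2/3 + (127107*sqrt(154)/77)/3 = -2/3 + 42369*sqrt(154)/77 ≈ 6827.7)
f = -37/145329 (f = -74/290658 = -74*1/290658 = -37/145329 ≈ -0.00025459)
(d + v) + f = ((-2/3 + 42369*sqrt(154)/77) + 279720) - 37/145329 = (839158/3 + 42369*sqrt(154)/77) - 37/145329 = 40651330957/145329 + 42369*sqrt(154)/77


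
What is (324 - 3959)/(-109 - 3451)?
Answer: 727/712 ≈ 1.0211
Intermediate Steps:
(324 - 3959)/(-109 - 3451) = -3635/(-3560) = -3635*(-1/3560) = 727/712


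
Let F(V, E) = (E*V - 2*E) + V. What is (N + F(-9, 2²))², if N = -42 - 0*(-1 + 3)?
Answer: 9025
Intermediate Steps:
F(V, E) = V - 2*E + E*V (F(V, E) = (-2*E + E*V) + V = V - 2*E + E*V)
N = -42 (N = -42 - 0*2 = -42 - 1*0 = -42 + 0 = -42)
(N + F(-9, 2²))² = (-42 + (-9 - 2*2² + 2²*(-9)))² = (-42 + (-9 - 2*4 + 4*(-9)))² = (-42 + (-9 - 8 - 36))² = (-42 - 53)² = (-95)² = 9025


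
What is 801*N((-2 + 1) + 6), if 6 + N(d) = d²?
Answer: 15219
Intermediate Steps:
N(d) = -6 + d²
801*N((-2 + 1) + 6) = 801*(-6 + ((-2 + 1) + 6)²) = 801*(-6 + (-1 + 6)²) = 801*(-6 + 5²) = 801*(-6 + 25) = 801*19 = 15219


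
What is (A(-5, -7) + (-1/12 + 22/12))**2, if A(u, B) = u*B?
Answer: 21609/16 ≈ 1350.6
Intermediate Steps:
A(u, B) = B*u
(A(-5, -7) + (-1/12 + 22/12))**2 = (-7*(-5) + (-1/12 + 22/12))**2 = (35 + (-1*1/12 + 22*(1/12)))**2 = (35 + (-1/12 + 11/6))**2 = (35 + 7/4)**2 = (147/4)**2 = 21609/16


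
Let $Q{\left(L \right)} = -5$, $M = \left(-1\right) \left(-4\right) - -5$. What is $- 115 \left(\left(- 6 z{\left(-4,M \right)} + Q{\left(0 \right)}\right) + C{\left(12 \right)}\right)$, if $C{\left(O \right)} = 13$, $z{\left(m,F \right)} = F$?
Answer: $5290$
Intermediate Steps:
$M = 9$ ($M = 4 + 5 = 9$)
$- 115 \left(\left(- 6 z{\left(-4,M \right)} + Q{\left(0 \right)}\right) + C{\left(12 \right)}\right) = - 115 \left(\left(\left(-6\right) 9 - 5\right) + 13\right) = - 115 \left(\left(-54 - 5\right) + 13\right) = - 115 \left(-59 + 13\right) = \left(-115\right) \left(-46\right) = 5290$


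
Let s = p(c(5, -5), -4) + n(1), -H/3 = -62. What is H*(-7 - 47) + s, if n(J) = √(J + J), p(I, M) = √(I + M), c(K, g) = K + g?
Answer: -10044 + √2 + 2*I ≈ -10043.0 + 2.0*I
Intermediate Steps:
H = 186 (H = -3*(-62) = 186)
n(J) = √2*√J (n(J) = √(2*J) = √2*√J)
s = √2 + 2*I (s = √((5 - 5) - 4) + √2*√1 = √(0 - 4) + √2*1 = √(-4) + √2 = 2*I + √2 = √2 + 2*I ≈ 1.4142 + 2.0*I)
H*(-7 - 47) + s = 186*(-7 - 47) + (√2 + 2*I) = 186*(-54) + (√2 + 2*I) = -10044 + (√2 + 2*I) = -10044 + √2 + 2*I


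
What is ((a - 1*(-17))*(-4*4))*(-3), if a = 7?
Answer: 1152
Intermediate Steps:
((a - 1*(-17))*(-4*4))*(-3) = ((7 - 1*(-17))*(-4*4))*(-3) = ((7 + 17)*(-16))*(-3) = (24*(-16))*(-3) = -384*(-3) = 1152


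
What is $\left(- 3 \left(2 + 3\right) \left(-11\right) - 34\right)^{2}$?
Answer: $17161$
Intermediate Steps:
$\left(- 3 \left(2 + 3\right) \left(-11\right) - 34\right)^{2} = \left(- 3 \cdot 5 \left(-11\right) - 34\right)^{2} = \left(\left(-3\right) \left(-55\right) - 34\right)^{2} = \left(165 - 34\right)^{2} = 131^{2} = 17161$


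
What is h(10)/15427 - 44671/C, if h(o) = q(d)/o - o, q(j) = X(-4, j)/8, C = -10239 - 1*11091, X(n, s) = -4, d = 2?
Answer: 1377850301/658115820 ≈ 2.0936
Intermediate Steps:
C = -21330 (C = -10239 - 11091 = -21330)
q(j) = -1/2 (q(j) = -4/8 = -4*1/8 = -1/2)
h(o) = -o - 1/(2*o) (h(o) = -1/(2*o) - o = -o - 1/(2*o))
h(10)/15427 - 44671/C = (-1*10 - 1/2/10)/15427 - 44671/(-21330) = (-10 - 1/2*1/10)*(1/15427) - 44671*(-1/21330) = (-10 - 1/20)*(1/15427) + 44671/21330 = -201/20*1/15427 + 44671/21330 = -201/308540 + 44671/21330 = 1377850301/658115820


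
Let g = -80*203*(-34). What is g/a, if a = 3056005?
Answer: 6496/35953 ≈ 0.18068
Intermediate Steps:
g = 552160 (g = -16240*(-34) = 552160)
g/a = 552160/3056005 = 552160*(1/3056005) = 6496/35953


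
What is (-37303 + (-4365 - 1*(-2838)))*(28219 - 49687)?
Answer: 833602440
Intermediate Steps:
(-37303 + (-4365 - 1*(-2838)))*(28219 - 49687) = (-37303 + (-4365 + 2838))*(-21468) = (-37303 - 1527)*(-21468) = -38830*(-21468) = 833602440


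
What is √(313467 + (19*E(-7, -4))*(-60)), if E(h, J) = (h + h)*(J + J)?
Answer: 3*√20643 ≈ 431.03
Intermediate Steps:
E(h, J) = 4*J*h (E(h, J) = (2*h)*(2*J) = 4*J*h)
√(313467 + (19*E(-7, -4))*(-60)) = √(313467 + (19*(4*(-4)*(-7)))*(-60)) = √(313467 + (19*112)*(-60)) = √(313467 + 2128*(-60)) = √(313467 - 127680) = √185787 = 3*√20643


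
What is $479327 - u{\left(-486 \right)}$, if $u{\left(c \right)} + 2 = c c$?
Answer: $243133$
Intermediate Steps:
$u{\left(c \right)} = -2 + c^{2}$ ($u{\left(c \right)} = -2 + c c = -2 + c^{2}$)
$479327 - u{\left(-486 \right)} = 479327 - \left(-2 + \left(-486\right)^{2}\right) = 479327 - \left(-2 + 236196\right) = 479327 - 236194 = 243133$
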